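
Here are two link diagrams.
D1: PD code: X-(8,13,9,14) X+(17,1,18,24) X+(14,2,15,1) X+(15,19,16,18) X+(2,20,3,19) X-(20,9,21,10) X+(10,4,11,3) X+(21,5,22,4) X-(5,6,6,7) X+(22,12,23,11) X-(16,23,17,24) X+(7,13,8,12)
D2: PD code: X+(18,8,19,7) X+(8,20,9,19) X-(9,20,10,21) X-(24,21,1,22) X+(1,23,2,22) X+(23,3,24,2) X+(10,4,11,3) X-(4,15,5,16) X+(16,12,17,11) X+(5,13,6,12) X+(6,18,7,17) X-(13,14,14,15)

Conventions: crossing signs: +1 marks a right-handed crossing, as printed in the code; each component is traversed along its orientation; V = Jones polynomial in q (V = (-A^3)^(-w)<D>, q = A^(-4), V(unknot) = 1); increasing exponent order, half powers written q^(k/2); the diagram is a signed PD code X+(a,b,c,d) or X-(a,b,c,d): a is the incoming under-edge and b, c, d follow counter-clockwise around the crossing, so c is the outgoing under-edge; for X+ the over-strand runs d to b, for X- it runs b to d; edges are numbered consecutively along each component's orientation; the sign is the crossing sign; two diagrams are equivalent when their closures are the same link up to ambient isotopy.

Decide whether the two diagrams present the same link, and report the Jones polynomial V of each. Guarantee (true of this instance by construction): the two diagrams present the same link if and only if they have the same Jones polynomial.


equivalent: yes
D1 (bracket -A^-4 + 1 + A^8; 12 crossings at w = +4): V = q + q^3 - q^4
V(D2) = q + q^3 - q^4  (w +4, c 12, <D> = -A^-4 + 1 + A^8)
key observation: from 12 to 12 crossings by R-moves: one link, two diagrams


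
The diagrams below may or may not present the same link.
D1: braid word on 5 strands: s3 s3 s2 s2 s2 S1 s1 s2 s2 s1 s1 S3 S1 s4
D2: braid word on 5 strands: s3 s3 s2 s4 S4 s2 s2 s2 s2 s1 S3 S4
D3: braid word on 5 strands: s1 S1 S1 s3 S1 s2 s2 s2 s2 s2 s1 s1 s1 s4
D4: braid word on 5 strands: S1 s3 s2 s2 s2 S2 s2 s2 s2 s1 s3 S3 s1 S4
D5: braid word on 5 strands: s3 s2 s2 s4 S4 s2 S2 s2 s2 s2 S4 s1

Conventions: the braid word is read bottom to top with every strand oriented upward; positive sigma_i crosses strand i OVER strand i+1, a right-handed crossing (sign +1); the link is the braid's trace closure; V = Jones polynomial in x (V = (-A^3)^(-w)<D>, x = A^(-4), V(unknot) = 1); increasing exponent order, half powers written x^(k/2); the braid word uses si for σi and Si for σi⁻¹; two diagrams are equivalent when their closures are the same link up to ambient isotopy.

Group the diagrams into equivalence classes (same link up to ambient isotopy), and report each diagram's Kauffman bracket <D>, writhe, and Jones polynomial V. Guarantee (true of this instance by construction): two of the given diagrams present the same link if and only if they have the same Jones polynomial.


equivalence classes: {D1, D2, D3, D4, D5}
D1 (bracket -A^-4 + 1 - A^4 + A^8 + A^16; 14 crossings at w = +8): V = x^2 + x^4 - x^5 + x^6 - x^7
V(D2) = x^2 + x^4 - x^5 + x^6 - x^7  (w +6, c 12, <D> = -A^-10 + A^-6 - A^-2 + A^2 + A^10)
V(D3) = x^2 + x^4 - x^5 + x^6 - x^7  (w +8, c 14, <D> = -A^-4 + 1 - A^4 + A^8 + A^16)
V(D4) = x^2 + x^4 - x^5 + x^6 - x^7  [14 crossings, <D> = -A^-10 + A^-6 - A^-2 + A^2 + A^10, w = +6]
V(D5) = x^2 + x^4 - x^5 + x^6 - x^7  (w +6, c 12, <D> = -A^-10 + A^-6 - A^-2 + A^2 + A^10)
key observation: one V(x) for all 5 diagrams — one class (guaranteed)


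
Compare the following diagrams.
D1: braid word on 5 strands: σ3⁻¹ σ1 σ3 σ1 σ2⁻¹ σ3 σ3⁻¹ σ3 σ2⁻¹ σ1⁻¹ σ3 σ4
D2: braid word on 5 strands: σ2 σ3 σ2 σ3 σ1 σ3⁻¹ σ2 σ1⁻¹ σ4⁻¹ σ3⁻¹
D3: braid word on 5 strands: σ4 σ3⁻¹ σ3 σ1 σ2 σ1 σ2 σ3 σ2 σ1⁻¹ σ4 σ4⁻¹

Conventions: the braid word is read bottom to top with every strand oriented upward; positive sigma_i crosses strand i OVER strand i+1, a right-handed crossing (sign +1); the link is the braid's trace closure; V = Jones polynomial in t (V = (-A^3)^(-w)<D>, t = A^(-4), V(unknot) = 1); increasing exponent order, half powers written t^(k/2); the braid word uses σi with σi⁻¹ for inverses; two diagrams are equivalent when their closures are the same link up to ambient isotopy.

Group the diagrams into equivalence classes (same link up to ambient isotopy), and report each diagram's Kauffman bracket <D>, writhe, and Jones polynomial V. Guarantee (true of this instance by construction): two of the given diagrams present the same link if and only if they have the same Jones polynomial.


equivalence classes: {D1} | {D2} | {D3}
D1 (bracket A^-2 - A^2 + A^6 - A^10 + A^14; 12 crossings at w = +2): V = t^-2 - t^-1 + 1 - t + t^2
D2 (bracket A^6; 10 crossings at w = +2): V = 1
D3 (bracket -A^2 + A^6 + A^14; 12 crossings at w = +6): V = t + t^3 - t^4
key observation: 3 classes among 3 diagrams; unequal V(t) rules out equality


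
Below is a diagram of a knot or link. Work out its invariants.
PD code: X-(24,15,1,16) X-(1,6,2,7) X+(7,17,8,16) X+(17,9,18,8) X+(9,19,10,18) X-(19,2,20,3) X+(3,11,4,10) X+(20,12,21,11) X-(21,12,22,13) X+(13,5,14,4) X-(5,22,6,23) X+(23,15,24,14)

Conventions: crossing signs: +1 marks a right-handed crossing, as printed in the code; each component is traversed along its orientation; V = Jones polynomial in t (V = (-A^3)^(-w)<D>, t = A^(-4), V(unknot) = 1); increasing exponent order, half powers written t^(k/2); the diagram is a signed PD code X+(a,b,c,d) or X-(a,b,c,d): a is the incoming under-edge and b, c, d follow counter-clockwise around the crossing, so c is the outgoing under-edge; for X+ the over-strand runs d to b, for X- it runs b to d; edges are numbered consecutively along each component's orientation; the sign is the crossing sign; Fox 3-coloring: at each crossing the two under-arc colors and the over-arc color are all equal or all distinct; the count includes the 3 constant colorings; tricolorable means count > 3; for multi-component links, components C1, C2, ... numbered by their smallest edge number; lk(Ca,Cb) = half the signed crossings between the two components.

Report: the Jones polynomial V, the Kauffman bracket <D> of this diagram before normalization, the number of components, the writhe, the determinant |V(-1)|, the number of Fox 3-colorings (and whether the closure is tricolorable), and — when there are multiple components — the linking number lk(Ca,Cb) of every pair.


Jones polynomial: V(t) = -t^-2 + 2t^-1 - 3 + 5t - 4t^2 + 5t^3 - 4t^4 + 2t^5 - t^6
<D> = -A^-18 + 2A^-14 - 4A^-10 + 5A^-6 - 4A^-2 + 5A^2 - 3A^6 + 2A^10 - A^14; writhe +2
components 1, writhe +2 (12 crossings)
3-colorings: 9 of 3^12, det 27 — tricolorable
note: det 27 = |V(-1)|; divisible by 3, so tricolorable


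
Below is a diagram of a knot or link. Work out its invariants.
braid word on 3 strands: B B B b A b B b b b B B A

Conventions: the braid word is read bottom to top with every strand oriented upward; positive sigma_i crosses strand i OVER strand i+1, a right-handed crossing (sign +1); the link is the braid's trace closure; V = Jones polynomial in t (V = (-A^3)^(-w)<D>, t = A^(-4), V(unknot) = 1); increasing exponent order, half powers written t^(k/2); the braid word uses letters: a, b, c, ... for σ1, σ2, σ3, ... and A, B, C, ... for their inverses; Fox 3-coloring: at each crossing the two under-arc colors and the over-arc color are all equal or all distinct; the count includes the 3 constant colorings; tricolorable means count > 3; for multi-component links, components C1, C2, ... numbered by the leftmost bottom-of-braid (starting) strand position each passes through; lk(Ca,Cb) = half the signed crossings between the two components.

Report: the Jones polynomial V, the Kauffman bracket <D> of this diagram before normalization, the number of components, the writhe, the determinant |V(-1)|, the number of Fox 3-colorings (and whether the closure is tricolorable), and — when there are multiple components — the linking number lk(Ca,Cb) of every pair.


V = -t^(-9/2) - t^(-5/2) + t^(-3/2) - t^(-1/2)
<D> = A^-7 - A^-3 + A + A^9 (w = -3)
2 components over 13 crossings, w = -3
lk(C1,C2): -2
3 Fox colorings among 3^13, |V(-1)| = 4: not tricolorable
why: the 1 component pair carries total linking -2


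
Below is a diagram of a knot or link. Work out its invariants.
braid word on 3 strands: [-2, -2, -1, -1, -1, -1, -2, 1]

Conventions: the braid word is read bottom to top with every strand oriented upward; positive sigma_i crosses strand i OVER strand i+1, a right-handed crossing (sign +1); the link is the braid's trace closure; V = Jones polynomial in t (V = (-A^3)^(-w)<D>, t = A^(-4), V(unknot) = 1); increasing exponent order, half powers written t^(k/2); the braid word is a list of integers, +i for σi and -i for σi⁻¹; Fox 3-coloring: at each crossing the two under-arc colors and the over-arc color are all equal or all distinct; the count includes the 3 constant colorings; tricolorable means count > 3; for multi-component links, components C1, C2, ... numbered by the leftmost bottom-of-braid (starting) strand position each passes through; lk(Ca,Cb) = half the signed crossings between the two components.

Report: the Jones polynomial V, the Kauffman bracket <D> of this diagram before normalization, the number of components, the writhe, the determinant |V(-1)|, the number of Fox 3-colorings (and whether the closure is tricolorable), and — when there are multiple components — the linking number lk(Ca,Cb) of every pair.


Jones polynomial: V(t) = -t^-9 + 2t^-8 - 3t^-7 + 3t^-6 - 3t^-5 + 3t^-4 - t^-3 + t^-2
<D> = A^-10 - A^-6 + 3A^-2 - 3A^2 + 3A^6 - 3A^10 + 2A^14 - A^18; writhe -6
components 1, writhe -6 (8 crossings)
3-colorings: 3 of 3^8, det 17 — not tricolorable
note: |V(-1)| = 17: so not tricolorable, since 3 does not divide 17


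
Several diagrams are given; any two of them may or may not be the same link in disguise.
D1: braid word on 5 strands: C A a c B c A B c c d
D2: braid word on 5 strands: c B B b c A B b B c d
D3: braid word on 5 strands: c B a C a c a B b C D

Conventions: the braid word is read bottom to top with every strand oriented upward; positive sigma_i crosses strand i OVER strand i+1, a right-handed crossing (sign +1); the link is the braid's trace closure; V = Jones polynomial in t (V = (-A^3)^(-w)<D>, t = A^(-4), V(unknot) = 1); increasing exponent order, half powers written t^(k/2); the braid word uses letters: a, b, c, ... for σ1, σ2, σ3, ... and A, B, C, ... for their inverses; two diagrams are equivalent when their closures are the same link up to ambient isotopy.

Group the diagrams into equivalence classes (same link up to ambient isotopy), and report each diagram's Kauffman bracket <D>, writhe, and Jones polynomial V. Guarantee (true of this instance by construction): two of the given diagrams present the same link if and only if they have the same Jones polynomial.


equivalence classes: {D1, D2} | {D3}
D1 (bracket -A^-11 + 2A^-7 - A^-3 + 2A - A^5 + A^9; 11 crossings at w = +1): V = -t^(-3/2) + t^(-1/2) - 2t^(1/2) + t^(3/2) - 2t^(5/2) + t^(7/2)
V(D2) = -t^(-3/2) + t^(-1/2) - 2t^(1/2) + t^(3/2) - 2t^(5/2) + t^(7/2)  [11 crossings, <D> = -A^-11 + 2A^-7 - A^-3 + 2A - A^5 + A^9, w = +1]
D3 (bracket -A^-15 + A^-7 + A^-3 + A; 11 crossings at w = +1): V = -t^(1/2) - t^(3/2) - t^(5/2) + t^(9/2)
key observation: comparing 3 Jones polynomials yields 2 groups


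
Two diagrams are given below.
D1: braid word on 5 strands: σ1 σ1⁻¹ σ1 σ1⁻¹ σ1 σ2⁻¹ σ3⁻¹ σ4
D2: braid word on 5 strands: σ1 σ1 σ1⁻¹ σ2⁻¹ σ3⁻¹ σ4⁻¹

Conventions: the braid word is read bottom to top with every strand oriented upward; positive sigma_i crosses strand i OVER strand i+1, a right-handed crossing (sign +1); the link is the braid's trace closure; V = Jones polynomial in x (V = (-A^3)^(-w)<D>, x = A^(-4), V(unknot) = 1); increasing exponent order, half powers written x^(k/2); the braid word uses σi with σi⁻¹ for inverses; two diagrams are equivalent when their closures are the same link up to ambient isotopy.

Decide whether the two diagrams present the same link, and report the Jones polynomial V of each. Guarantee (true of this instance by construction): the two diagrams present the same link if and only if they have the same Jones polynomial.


same link: yes
V(D1) = 1  [8 crossings, <D> = 1, w = 0]
D2 (bracket A^-6; 6 crossings at w = -2): V = 1
note: one V(x) for all 2 diagrams — one class (guaranteed)


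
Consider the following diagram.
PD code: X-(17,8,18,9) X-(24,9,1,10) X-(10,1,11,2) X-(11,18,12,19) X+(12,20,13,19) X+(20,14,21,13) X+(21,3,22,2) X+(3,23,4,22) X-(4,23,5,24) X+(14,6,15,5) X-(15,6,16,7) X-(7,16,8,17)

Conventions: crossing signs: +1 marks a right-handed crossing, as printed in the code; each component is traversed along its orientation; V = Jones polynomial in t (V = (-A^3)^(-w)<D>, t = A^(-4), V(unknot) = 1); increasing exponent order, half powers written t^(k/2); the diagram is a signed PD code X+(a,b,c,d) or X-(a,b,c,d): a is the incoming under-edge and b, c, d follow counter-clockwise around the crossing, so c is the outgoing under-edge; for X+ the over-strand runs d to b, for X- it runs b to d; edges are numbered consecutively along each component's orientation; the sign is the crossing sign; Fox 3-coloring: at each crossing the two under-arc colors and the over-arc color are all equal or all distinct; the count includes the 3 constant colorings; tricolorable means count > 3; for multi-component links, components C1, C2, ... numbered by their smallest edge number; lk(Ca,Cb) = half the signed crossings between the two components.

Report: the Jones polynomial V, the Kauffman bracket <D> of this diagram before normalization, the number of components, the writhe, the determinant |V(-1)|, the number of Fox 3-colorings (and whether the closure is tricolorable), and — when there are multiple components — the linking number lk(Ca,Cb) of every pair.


V = -t^-4 + t^-3 + t^-1
<D> = A^-2 + A^6 - A^10 (w = -2)
1 component over 12 crossings, w = -2
9 Fox colorings among 3^12, |V(-1)| = 3: tricolorable
why: w = -2 (over 12 crossings) is diagram-only; (-A^3)^(2) removes it from V


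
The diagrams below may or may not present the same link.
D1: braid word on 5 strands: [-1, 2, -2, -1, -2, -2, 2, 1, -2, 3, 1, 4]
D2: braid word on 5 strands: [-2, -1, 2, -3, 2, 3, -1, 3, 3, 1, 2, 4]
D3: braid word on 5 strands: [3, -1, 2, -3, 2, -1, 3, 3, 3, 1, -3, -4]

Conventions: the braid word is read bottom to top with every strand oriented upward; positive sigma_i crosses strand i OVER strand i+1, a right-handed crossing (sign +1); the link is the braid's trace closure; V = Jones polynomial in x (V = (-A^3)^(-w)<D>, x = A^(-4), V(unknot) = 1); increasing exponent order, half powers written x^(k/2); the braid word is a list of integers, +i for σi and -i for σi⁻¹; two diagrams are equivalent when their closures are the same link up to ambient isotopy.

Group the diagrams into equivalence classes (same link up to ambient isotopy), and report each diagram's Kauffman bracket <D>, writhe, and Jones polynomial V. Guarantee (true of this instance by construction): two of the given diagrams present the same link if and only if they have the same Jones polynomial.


grouping into links: {D1} | {D2, D3}
V(D1) = 1  (w 0, c 12, <D> = 1)
V(D2) = x - x^2 + 2x^3 - x^4 + x^5 - x^6  [12 crossings, <D> = -A^-12 + A^-8 - A^-4 + 2 - A^4 + A^8, w = +4]
D3 (bracket -A^-18 + A^-14 - A^-10 + 2A^-6 - A^-2 + A^2; 12 crossings at w = +2): V = x - x^2 + 2x^3 - x^4 + x^5 - x^6
why: 2 classes among 3 diagrams; unequal V(x) rules out equality


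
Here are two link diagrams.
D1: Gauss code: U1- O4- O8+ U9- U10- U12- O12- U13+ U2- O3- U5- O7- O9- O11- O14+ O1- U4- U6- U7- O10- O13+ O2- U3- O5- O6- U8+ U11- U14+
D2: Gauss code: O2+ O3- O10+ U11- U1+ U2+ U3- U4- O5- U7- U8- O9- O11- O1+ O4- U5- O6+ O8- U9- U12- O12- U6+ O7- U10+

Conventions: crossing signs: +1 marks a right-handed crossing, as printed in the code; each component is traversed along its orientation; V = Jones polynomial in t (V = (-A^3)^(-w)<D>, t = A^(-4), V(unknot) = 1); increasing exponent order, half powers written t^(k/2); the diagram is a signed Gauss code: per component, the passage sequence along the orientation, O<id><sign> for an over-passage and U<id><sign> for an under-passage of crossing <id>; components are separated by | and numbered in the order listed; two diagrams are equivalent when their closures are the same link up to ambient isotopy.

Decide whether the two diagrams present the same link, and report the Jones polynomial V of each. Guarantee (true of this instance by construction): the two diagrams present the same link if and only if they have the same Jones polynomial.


equivalent: no
D1 (bracket A^-16 - A^-12 + 2A^-8 - 2A^-4 + 3 - 2A^4 + A^8 - A^12; 14 crossings at w = -8): V = -t^-9 + t^-8 - 2t^-7 + 3t^-6 - 2t^-5 + 2t^-4 - t^-3 + t^-2
V(D2) = -t^-6 + t^-5 - t^-4 + 2t^-3 - t^-2 + t^-1  [12 crossings, <D> = A^-8 - A^-4 + 2 - A^4 + A^8 - A^12, w = -4]
observation: 2 classes among 2 diagrams; unequal V(t) rules out equality


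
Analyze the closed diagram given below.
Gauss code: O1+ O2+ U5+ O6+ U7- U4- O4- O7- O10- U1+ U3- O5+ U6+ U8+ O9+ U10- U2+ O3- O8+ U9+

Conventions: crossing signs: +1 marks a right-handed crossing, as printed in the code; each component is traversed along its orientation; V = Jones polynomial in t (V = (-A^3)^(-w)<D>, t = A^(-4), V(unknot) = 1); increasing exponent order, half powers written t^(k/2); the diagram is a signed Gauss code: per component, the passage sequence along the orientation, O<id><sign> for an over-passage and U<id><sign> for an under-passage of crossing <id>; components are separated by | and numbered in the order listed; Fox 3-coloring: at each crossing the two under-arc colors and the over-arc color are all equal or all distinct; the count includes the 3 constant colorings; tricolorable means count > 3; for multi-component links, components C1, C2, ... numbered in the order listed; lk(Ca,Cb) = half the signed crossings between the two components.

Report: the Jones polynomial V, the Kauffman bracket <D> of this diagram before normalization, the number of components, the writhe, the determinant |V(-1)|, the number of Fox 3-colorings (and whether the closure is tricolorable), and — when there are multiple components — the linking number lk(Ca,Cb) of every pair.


V(t) = 2t - 2t^2 + 3t^3 - 3t^4 + 2t^5 - 2t^6 + t^7
bracket: A^-22 - 2A^-18 + 2A^-14 - 3A^-10 + 3A^-6 - 2A^-2 + 2A^2, w = +2
1 component, writhe +2, over 10 crossings
det 15, colorings 9 of 3^10 — tricolorable
observation: w = +2 shifts under R1 moves; the (-A^3)^(-2) factor cancels that in V


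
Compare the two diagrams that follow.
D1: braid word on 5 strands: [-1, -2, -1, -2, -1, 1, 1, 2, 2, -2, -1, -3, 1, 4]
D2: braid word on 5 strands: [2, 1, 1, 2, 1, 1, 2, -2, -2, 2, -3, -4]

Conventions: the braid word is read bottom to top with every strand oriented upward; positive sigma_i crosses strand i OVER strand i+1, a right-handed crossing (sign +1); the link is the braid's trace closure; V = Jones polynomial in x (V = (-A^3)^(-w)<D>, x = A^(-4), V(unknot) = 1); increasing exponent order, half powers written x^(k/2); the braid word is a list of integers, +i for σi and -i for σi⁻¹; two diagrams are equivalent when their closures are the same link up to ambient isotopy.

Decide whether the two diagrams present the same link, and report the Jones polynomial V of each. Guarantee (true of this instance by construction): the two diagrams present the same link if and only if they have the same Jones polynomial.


equivalent: no
D1 (bracket A^-6 + A^-2 + A^2 + A^6; 14 crossings at w = -2): V = x^-3 + x^-2 + x^-1 + 1
V(D2) = x^2 + x^4 + 2x^6  (w +4, c 12, <D> = 2A^-12 + A^-4 + A^4)
key observation: 2 values of V(x) split the 2 diagrams


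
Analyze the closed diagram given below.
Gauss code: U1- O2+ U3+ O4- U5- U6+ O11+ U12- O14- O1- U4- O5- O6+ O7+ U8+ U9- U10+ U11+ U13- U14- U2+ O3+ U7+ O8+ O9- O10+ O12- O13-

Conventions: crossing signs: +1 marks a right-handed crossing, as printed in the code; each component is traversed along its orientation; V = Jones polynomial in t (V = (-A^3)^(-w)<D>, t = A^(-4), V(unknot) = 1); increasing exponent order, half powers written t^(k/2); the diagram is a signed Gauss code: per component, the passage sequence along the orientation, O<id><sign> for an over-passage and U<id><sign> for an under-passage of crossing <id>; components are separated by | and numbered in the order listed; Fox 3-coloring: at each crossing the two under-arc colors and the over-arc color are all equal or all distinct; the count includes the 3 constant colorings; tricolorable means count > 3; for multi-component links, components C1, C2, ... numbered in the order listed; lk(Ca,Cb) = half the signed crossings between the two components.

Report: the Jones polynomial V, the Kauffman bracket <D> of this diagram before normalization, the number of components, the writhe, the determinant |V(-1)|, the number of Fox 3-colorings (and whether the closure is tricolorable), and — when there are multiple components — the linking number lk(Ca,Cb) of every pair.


V = -t^-3 + 2t^-2 - 2t^-1 + 3 - 2t + 2t^2 - t^3
<D> = -A^-12 + 2A^-8 - 2A^-4 + 3 - 2A^4 + 2A^8 - A^12 (w = 0)
1 component over 14 crossings, w = 0
3 Fox colorings among 3^14, |V(-1)| = 13: not tricolorable
why: w = 0 shifts under R1 moves; the (-A^3)^(0) factor cancels that in V


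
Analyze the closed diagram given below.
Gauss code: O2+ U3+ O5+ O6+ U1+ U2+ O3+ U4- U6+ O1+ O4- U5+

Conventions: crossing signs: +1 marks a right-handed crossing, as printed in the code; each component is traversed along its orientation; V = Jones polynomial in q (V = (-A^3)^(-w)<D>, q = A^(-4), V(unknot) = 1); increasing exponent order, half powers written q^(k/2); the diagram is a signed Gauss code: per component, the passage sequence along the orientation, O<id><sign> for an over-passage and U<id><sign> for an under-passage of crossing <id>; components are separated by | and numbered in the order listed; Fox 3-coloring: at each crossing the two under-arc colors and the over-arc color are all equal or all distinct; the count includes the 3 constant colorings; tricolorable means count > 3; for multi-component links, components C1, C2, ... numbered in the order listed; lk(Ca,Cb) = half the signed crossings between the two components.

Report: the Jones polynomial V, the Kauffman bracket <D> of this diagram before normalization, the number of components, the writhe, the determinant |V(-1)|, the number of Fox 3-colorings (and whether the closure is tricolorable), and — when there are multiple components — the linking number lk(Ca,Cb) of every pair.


V(q) = q - q^2 + 2q^3 - q^4 + q^5 - q^6
bracket: -A^-12 + A^-8 - A^-4 + 2 - A^4 + A^8, w = +4
1 component, writhe +4, over 6 crossings
det 7, colorings 3 of 3^6 — not tricolorable
observation: |V(-1)| = 7: so not tricolorable, since 3 does not divide 7


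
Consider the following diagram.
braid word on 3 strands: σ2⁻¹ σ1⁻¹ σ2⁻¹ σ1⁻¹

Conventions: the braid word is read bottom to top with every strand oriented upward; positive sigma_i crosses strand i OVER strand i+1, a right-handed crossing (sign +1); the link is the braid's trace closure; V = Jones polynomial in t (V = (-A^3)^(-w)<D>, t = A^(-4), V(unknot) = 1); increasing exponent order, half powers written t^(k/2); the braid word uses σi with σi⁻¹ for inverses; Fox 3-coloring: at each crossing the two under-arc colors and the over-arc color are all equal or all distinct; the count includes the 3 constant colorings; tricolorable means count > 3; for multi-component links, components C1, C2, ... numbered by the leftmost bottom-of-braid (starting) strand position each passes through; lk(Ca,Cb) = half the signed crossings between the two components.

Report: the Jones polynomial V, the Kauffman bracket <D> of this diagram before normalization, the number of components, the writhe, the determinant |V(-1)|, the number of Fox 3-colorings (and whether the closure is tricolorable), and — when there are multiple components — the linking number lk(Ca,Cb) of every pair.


V(t) = -t^-4 + t^-3 + t^-1
bracket: A^-8 + 1 - A^4, w = -4
1 component, writhe -4, over 4 crossings
det 3, colorings 9 of 3^4 — tricolorable
observation: V spans 3 powers of t: at least 3 crossings in any diagram


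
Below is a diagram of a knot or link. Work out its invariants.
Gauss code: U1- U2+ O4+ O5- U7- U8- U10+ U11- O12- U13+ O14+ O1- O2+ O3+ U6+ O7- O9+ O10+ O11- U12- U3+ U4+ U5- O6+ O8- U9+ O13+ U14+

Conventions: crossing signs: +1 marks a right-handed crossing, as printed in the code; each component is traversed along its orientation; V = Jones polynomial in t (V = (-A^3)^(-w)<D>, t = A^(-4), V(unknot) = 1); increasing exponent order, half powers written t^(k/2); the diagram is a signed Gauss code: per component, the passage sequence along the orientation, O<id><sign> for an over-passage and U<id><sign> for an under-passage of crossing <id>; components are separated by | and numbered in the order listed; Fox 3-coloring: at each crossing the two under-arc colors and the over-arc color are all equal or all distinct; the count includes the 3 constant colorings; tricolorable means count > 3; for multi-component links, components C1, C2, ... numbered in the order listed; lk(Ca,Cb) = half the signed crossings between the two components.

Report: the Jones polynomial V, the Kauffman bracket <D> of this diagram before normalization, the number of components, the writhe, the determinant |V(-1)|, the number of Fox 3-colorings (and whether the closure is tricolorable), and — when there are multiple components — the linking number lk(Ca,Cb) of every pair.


Jones polynomial: V(t) = t^-1 - 1 + 2t - 2t^2 + 2t^3 - 2t^4 + t^5
<D> = A^-14 - 2A^-10 + 2A^-6 - 2A^-2 + 2A^2 - A^6 + A^10; writhe +2
components 1, writhe +2 (14 crossings)
3-colorings: 3 of 3^14, det 11 — not tricolorable
note: V spans 6 powers of t: at least 6 crossings in any diagram


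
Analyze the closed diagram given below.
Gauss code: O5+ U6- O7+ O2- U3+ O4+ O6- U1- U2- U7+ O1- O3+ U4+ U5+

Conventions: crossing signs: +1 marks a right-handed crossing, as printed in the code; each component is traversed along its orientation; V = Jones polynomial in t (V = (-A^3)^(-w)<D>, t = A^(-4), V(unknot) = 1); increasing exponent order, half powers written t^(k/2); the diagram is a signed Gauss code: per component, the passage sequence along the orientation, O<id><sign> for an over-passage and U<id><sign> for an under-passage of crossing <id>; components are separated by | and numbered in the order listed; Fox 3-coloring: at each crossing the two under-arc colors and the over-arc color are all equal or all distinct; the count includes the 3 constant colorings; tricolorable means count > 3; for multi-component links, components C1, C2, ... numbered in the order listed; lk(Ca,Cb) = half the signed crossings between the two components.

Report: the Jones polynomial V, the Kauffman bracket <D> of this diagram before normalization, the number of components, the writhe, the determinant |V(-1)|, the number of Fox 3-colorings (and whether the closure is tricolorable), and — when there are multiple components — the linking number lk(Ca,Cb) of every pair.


Jones polynomial: V(t) = 1
<D> = -A^3; writhe +1
components 1, writhe +1 (7 crossings)
3-colorings: 3 of 3^7, det 1 — not tricolorable
note: w = +1 (over 7 crossings) is diagram-only; (-A^3)^(-1) removes it from V


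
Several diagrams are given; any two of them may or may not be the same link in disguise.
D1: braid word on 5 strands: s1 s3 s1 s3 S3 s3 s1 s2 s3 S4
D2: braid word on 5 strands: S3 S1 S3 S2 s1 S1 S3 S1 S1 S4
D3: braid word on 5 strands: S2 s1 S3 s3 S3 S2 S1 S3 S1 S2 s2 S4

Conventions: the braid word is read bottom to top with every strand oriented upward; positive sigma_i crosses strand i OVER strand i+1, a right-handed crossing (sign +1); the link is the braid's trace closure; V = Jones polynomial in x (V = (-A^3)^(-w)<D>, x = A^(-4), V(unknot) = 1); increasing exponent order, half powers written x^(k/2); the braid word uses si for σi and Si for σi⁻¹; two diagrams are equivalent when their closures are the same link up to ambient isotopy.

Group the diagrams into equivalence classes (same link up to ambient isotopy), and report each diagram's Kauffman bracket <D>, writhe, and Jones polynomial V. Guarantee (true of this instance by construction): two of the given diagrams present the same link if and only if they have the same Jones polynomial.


classes: {D1} | {D2} | {D3}
V(D1) = x^2 + 2x^4 - 2x^5 + x^6 - 2x^7 + x^8  [10 crossings, <D> = A^-14 - 2A^-10 + A^-6 - 2A^-2 + 2A^2 + A^10, w = +6]
D2 (bracket A^-16 + 2A^-8 - 2A^-4 + 1 - 2A^4 + A^8; 10 crossings at w = -8): V = x^-8 - 2x^-7 + x^-6 - 2x^-5 + 2x^-4 + x^-2
V(D3) = -x^-6 + x^-5 - x^-4 + 2x^-3 - x^-2 + x^-1  [12 crossings, <D> = A^-14 - A^-10 + 2A^-6 - A^-2 + A^2 - A^6, w = -6]
note: 3 values of V(x) split the 3 diagrams


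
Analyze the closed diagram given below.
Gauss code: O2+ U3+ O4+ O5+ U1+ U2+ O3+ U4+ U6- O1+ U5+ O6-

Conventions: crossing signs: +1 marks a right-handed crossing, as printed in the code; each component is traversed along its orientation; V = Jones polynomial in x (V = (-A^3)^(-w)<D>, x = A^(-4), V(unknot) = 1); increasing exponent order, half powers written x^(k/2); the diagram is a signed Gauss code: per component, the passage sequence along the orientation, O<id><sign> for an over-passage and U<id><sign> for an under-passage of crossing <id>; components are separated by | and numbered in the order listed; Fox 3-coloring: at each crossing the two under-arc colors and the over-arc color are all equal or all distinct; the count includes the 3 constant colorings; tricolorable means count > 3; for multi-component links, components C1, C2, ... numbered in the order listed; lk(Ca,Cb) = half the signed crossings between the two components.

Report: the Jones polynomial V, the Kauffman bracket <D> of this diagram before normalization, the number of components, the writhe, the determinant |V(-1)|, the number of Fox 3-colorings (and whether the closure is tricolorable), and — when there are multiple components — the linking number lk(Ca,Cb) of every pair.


Jones polynomial: V(x) = x - x^2 + 2x^3 - x^4 + x^5 - x^6
<D> = -A^-12 + A^-8 - A^-4 + 2 - A^4 + A^8; writhe +4
components 1, writhe +4 (6 crossings)
3-colorings: 3 of 3^6, det 7 — not tricolorable
note: |V(-1)| = 7: so not tricolorable, since 3 does not divide 7


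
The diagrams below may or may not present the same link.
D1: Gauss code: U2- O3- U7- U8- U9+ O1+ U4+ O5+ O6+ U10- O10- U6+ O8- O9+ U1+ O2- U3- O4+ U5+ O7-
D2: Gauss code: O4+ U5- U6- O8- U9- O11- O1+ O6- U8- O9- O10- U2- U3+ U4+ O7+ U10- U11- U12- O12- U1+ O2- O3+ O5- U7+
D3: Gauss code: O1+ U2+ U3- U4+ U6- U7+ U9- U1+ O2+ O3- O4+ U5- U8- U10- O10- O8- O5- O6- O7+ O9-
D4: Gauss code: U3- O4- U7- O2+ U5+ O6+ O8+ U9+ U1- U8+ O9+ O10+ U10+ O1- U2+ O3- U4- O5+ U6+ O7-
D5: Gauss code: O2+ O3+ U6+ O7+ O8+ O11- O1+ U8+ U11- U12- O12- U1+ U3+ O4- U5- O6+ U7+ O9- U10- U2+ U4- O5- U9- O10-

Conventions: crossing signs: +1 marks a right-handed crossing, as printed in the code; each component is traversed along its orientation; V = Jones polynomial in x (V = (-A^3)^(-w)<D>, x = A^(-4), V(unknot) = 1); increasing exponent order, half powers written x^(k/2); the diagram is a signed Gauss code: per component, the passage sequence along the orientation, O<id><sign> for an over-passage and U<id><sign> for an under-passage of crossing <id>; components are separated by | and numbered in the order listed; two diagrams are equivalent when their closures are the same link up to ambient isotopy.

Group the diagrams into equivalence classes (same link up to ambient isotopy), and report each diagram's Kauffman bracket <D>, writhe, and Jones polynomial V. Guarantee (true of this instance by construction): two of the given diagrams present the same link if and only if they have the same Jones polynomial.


grouping into links: {D1, D4, D5} | {D2} | {D3}
V(D1) = -x^-3 + 2x^-2 - 2x^-1 + 3 - 2x + 2x^2 - x^3  (w 0, c 10, <D> = -A^-12 + 2A^-8 - 2A^-4 + 3 - 2A^4 + 2A^8 - A^12)
D2 (bracket A^-16 - A^-12 + 2A^-8 - 3A^-4 + 3 - 2A^4 + 2A^8 - A^12; 12 crossings at w = -4): V = -x^-6 + 2x^-5 - 2x^-4 + 3x^-3 - 3x^-2 + 2x^-1 - 1 + x
V(D3) = 1  [10 crossings, <D> = A^-6, w = -2]
V(D4) = -x^-3 + 2x^-2 - 2x^-1 + 3 - 2x + 2x^2 - x^3  (w +2, c 10, <D> = -A^-6 + 2A^-2 - 2A^2 + 3A^6 - 2A^10 + 2A^14 - A^18)
V(D5) = -x^-3 + 2x^-2 - 2x^-1 + 3 - 2x + 2x^2 - x^3  (w 0, c 12, <D> = -A^-12 + 2A^-8 - 2A^-4 + 3 - 2A^4 + 2A^8 - A^12)
why: comparing 5 Jones polynomials yields 3 groups


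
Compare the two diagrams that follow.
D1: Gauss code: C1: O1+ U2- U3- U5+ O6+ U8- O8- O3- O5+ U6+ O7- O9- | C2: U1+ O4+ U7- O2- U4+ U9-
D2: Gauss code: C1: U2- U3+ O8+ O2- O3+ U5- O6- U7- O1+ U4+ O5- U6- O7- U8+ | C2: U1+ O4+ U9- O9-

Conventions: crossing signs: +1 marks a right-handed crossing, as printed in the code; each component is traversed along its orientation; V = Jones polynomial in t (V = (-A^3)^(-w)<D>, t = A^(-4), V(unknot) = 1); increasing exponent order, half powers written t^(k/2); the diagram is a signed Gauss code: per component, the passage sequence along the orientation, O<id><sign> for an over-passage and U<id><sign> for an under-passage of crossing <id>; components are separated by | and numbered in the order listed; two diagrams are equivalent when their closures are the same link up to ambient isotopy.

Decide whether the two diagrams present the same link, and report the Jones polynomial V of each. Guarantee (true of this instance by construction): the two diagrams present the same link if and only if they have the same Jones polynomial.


equivalent: no
D1 (bracket A^-1 + A^7; 9 crossings at w = -1): V = -t^(-5/2) - t^(-1/2)
D2 (bracket A^-9 + 2A^-1 - A^3 + A^7 - A^11; 9 crossings at w = -1): V = t^(-7/2) - t^(-5/2) + t^(-3/2) - 2t^(-1/2) - t^(3/2)
key observation: comparing 2 Jones polynomials yields 2 groups


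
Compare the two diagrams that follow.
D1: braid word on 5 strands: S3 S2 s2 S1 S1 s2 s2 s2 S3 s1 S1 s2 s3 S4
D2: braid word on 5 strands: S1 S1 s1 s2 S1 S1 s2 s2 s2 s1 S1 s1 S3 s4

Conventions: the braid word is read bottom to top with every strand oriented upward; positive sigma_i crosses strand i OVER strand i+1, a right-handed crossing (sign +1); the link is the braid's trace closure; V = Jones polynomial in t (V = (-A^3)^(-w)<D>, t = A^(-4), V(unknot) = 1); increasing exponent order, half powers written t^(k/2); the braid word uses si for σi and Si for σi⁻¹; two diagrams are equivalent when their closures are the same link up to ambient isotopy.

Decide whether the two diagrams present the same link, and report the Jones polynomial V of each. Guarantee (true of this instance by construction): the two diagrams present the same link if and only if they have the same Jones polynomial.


same link: yes
V(D1) = t^-1 + 2t - t^2 + 2t^3 - t^4 + t^5  [14 crossings, <D> = A^-20 - A^-16 + 2A^-12 - A^-8 + 2A^-4 + A^4, w = 0]
D2 (bracket A^-14 - A^-10 + 2A^-6 - A^-2 + 2A^2 + A^10; 14 crossings at w = +2): V = t^-1 + 2t - t^2 + 2t^3 - t^4 + t^5
note: from 14 to 14 crossings by R-moves: one link, two diagrams


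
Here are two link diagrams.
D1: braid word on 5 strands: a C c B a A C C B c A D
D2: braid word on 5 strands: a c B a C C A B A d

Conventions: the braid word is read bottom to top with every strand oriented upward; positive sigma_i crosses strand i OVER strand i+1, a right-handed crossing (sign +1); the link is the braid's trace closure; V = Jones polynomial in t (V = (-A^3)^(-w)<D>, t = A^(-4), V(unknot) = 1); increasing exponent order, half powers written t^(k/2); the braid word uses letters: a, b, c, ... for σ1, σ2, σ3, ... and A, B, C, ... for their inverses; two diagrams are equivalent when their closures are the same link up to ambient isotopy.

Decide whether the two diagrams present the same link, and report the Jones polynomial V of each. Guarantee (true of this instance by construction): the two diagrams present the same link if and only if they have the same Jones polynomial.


equivalent: yes
V(D1) = t^-5 + t^-4 + t^-3 + 1  (w -4, c 12, <D> = A^-12 + 1 + A^4 + A^8)
D2 (bracket A^-6 + A^6 + A^10 + A^14; 10 crossings at w = -2): V = t^-5 + t^-4 + t^-3 + 1
why: all 2 diagrams share one V(t), hence one class


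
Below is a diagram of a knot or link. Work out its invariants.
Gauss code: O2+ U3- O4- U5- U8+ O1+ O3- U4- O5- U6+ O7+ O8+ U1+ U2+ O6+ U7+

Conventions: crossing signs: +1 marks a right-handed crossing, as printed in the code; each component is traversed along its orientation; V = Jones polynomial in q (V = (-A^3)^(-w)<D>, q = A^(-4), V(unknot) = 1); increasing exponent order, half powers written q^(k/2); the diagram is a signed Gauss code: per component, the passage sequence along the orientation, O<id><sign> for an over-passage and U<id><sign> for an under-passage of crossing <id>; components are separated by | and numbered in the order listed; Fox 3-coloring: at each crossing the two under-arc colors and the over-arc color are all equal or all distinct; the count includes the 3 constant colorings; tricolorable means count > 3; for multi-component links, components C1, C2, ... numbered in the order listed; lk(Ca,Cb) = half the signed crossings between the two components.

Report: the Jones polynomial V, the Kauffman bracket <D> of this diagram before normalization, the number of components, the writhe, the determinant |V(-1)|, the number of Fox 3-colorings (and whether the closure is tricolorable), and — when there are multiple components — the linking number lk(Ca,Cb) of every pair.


V = -q^-1 + 2 - q + 2q^2 - q^3 + q^4 - q^5
<D> = -A^-14 + A^-10 - A^-6 + 2A^-2 - A^2 + 2A^6 - A^10 (w = +2)
1 component over 8 crossings, w = +2
9 Fox colorings among 3^8, |V(-1)| = 9: tricolorable
why: w = +2 (over 8 crossings) is diagram-only; (-A^3)^(-2) removes it from V


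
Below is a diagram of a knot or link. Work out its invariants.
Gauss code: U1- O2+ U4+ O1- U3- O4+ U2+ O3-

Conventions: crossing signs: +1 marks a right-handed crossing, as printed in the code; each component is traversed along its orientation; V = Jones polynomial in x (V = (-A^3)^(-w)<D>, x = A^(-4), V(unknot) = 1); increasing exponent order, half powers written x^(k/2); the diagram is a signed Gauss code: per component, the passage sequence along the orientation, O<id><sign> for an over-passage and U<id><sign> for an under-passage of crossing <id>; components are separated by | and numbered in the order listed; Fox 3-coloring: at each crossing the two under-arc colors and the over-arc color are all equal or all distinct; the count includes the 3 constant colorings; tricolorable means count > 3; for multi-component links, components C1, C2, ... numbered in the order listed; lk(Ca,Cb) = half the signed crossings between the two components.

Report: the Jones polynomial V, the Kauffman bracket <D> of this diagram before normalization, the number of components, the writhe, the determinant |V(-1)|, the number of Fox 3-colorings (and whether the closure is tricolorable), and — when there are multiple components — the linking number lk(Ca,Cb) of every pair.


V = x^-2 - x^-1 + 1 - x + x^2
<D> = A^-8 - A^-4 + 1 - A^4 + A^8 (w = 0)
1 component over 4 crossings, w = 0
3 Fox colorings among 3^4, |V(-1)| = 5: not tricolorable
why: the span of V is 4, forcing >= 4 crossings in any diagram


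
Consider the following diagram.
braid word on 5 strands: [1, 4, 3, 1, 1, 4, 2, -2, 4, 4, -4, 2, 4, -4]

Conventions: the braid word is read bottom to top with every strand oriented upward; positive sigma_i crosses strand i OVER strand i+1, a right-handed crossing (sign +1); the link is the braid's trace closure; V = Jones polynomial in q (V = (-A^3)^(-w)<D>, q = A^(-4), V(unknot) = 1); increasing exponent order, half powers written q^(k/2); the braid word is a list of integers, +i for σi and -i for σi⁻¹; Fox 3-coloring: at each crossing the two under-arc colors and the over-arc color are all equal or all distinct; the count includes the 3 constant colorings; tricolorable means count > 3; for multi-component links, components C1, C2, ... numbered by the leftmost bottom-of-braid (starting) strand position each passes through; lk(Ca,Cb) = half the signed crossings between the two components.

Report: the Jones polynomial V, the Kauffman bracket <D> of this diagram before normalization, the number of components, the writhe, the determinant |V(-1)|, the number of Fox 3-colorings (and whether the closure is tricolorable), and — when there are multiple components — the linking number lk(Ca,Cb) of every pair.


Jones polynomial: V(q) = q^2 + 2q^4 - 2q^5 + q^6 - 2q^7 + q^8
<D> = A^-8 - 2A^-4 + 1 - 2A^4 + 2A^8 + A^16; writhe +8
components 1, writhe +8 (14 crossings)
3-colorings: 27 of 3^14, det 9 — tricolorable
note: V spans 6 powers of q: at least 6 crossings in any diagram
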